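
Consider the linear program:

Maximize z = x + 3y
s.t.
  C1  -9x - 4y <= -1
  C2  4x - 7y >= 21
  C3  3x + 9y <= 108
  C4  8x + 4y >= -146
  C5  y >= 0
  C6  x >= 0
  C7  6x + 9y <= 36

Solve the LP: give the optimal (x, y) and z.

x = 147/26, y = 3/13, maximum z = 165/26

Feasible corners and z = x + 3y:
  (21/4, 0) → z = 21/4
  (147/26, 3/13) → z = 165/26
  (6, 0) → z = 6

The binding constraints are 4x - 7y = 21 and 6x + 9y = 36.
Solving simultaneously gives x = 147/26, y = 3/13.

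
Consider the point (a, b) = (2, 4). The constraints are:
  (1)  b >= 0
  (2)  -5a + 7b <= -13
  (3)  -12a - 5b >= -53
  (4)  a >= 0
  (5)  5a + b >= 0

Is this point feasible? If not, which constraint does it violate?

not feasible — violates (2)

Constraint (2): -5a + 7b = 18, which is not ≤ -13. All other constraints are satisfied.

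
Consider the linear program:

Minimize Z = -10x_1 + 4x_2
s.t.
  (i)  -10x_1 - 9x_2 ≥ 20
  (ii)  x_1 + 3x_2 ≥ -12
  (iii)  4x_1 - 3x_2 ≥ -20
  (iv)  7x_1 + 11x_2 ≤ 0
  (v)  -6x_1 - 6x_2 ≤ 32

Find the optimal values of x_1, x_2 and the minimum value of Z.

Extreme points and Z = -10x_1 + 4x_2:
  (16/7, -100/21) → Z = -880/21
  (-40/11, 20/11) → Z = 480/11
  (-2, -10/3) → Z = 20/3
  (-36/7, -4/21) → Z = 152/3

x_1 = 16/7, x_2 = -100/21, minimum Z = -880/21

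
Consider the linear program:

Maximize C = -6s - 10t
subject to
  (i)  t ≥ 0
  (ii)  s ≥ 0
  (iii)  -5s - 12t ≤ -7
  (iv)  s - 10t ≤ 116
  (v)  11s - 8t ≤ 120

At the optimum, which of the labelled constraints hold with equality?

(ii) and (iii)

Corner points and C = -6s - 10t:
  (7/5, 0) → C = -42/5
  (120/11, 0) → C = -720/11
  (0, 7/12) → C = -35/6
The feasible region is unbounded (it extends along (0, 1), (8, 11)), but C strictly decreases along every unbounded feasible direction, so there is no improving ray and the maximum is attained at a vertex.

The maximum is at (0, 7/12). Substituting into each constraint, equality holds for (ii) and (iii); the remaining constraints have slack.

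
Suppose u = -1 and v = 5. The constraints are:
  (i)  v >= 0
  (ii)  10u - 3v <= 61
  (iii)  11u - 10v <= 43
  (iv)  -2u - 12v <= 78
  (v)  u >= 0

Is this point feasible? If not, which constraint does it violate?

Constraint (v): u = -1, which is not ≥ 0. All other constraints are satisfied.

not feasible — violates (v)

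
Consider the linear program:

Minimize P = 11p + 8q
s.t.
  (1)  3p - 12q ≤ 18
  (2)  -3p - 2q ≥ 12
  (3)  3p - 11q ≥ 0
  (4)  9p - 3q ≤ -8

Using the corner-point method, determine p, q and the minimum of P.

The optimum lies where 3p - 12q = 18 and 3p - 11q = 0.
Solving simultaneously gives p = -66, q = -18.

p = -66, q = -18, minimum P = -870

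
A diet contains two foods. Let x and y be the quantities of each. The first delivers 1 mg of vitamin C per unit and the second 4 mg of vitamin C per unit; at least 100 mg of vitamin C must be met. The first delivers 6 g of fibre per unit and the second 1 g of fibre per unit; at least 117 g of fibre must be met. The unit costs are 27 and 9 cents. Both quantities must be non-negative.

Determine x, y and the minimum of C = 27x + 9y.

x = 16, y = 21, minimum C = 621

Corner points and C = 27x + 9y:
  (0, 117) → C = 1053
  (100, 0) → C = 2700
  (16, 21) → C = 621
The feasible region is unbounded (it extends along (0, 1), (1, 0)), but C strictly increases along every unbounded feasible direction, so there is no improving ray and the minimum is attained at a vertex.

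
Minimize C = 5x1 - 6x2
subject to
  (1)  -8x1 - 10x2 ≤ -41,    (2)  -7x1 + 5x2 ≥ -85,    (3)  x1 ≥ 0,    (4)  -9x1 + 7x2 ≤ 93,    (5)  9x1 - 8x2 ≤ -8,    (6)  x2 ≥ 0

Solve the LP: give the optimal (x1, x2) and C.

Feasible corners and C = 5x1 - 6x2:
  (0, 41/10) → C = -123/5
  (124/77, 433/154) → C = -97/11
  (265, 354) → C = -799
  (720/11, 821/11) → C = -1326/11
  (0, 93/7) → C = -558/7

At the optimal vertex, -7x1 + 5x2 = -85 and -9x1 + 7x2 = 93.
Solving simultaneously gives x1 = 265, x2 = 354.

x1 = 265, x2 = 354, minimum C = -799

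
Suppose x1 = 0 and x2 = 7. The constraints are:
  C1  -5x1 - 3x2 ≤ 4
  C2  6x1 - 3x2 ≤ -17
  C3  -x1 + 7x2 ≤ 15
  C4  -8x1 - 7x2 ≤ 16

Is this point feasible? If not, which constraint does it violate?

Constraint C3: -x1 + 7x2 = 49, which is not ≤ 15. All other constraints are satisfied.

not feasible — violates C3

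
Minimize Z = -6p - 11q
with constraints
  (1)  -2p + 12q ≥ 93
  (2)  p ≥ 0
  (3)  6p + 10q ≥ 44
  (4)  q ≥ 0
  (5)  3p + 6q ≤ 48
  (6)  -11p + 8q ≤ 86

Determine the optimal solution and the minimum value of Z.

p = 3/8, q = 125/16, minimum Z = -1411/16

Corner points and Z = -6p - 11q:
  (0, 31/4) → Z = -341/4
  (3/8, 125/16) → Z = -1411/16
  (0, 8) → Z = -88

The optimum lies where -2p + 12q = 93 and 3p + 6q = 48.
Solving simultaneously gives p = 3/8, q = 125/16.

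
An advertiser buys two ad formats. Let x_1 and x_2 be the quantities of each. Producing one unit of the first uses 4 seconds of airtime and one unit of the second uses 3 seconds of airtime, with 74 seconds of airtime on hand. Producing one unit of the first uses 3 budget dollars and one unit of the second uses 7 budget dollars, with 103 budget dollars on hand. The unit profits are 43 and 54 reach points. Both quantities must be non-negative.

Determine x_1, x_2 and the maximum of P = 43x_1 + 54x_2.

x_1 = 11, x_2 = 10, maximum P = 1013

Vertices and P = 43x_1 + 54x_2:
  (0, 0) → P = 0
  (0, 103/7) → P = 5562/7
  (37/2, 0) → P = 1591/2
  (11, 10) → P = 1013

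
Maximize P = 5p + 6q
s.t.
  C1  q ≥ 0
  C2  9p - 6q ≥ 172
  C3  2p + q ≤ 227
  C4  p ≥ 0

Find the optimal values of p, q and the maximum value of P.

p = 1534/21, q = 1699/21, maximum P = 2552/3

Feasible corners and P = 5p + 6q:
  (172/9, 0) → P = 860/9
  (227/2, 0) → P = 1135/2
  (1534/21, 1699/21) → P = 2552/3

At the optimal vertex, 9p - 6q = 172 and 2p + q = 227.
Solving simultaneously gives p = 1534/21, q = 1699/21.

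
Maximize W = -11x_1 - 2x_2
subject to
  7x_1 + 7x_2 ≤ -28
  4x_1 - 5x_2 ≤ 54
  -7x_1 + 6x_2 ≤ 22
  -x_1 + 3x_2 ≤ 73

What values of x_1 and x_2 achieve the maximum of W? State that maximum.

x_1 = -434/11, x_2 = -466/11, maximum W = 5706/11

Feasible corners and W = -11x_1 - 2x_2:
  (34/9, -70/9) → W = -26
  (-46/13, -6/13) → W = 518/13
  (-434/11, -466/11) → W = 5706/11

The binding constraints are 4x_1 - 5x_2 = 54 and -7x_1 + 6x_2 = 22.
Solving simultaneously gives x_1 = -434/11, x_2 = -466/11.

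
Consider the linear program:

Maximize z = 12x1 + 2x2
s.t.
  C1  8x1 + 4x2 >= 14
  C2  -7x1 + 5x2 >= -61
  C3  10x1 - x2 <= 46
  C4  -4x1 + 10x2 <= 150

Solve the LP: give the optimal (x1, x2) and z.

Extreme points and z = 12x1 + 2x2:
  (33/8, -19/4) → z = 40
  (-115/24, 157/12) → z = -94/3
  (305/48, 421/24) → z = 334/3

x1 = 305/48, x2 = 421/24, maximum z = 334/3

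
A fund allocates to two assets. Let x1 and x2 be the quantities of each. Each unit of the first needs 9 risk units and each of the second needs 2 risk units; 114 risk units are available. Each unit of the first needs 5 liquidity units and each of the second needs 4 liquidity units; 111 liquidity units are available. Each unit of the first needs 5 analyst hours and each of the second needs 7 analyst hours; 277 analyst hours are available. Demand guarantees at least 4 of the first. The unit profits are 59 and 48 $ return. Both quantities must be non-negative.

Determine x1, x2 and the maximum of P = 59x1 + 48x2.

x1 = 4, x2 = 91/4, maximum P = 1328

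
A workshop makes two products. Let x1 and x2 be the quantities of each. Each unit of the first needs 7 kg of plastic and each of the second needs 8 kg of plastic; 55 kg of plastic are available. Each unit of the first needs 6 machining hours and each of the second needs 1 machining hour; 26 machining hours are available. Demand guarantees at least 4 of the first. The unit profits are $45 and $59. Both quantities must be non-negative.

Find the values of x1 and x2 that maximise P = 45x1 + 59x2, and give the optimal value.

Corner points and P = 45x1 + 59x2:
  (13/3, 0) → P = 195
  (4, 0) → P = 180
  (4, 2) → P = 298

x1 = 4, x2 = 2, maximum P = 298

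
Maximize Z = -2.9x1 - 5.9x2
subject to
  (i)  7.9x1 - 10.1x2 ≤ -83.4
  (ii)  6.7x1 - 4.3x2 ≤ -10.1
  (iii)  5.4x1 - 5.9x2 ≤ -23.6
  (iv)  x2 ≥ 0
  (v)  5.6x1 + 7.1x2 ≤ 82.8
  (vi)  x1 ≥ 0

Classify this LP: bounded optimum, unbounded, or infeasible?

bounded optimum

Extreme points and Z = -2.9x1 - 5.9x2:
  (8138/3755, 37372/3755) → Z = -48819/751
  (0, 834/101) → Z = -24603/505
  (0, 828/71) → Z = -24426/355
The feasible region has finitely many vertices and no improving ray; the maximum is -24603/505 at (0, 834/101).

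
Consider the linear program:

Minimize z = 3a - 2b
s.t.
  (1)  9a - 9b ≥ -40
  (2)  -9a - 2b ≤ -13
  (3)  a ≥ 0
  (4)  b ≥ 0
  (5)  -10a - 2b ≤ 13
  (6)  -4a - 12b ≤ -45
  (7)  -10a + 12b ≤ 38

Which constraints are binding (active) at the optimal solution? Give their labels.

Extreme points and z = 3a - 2b:
  (33/50, 353/100) → z = -127/25
  (5/8, 59/16) → z = -11/2
  (45/4, 0) → z = 135/4
The feasible region is unbounded (it extends along (6, 5), (1, 0)), but z strictly increases along every unbounded feasible direction, so there is no improving ray and the minimum is attained at a vertex.

The minimum is at (5/8, 59/16). Substituting into each constraint, equality holds for (2) and (7); the remaining constraints have slack.

(2) and (7)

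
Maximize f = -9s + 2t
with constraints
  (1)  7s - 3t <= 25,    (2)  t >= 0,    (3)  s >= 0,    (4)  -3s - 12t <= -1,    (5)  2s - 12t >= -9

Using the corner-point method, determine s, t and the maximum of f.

s = 0, t = 3/4, maximum f = 3/2

Feasible corners and f = -9s + 2t:
  (25/7, 0) → f = -225/7
  (109/26, 113/78) → f = -209/6
  (1/3, 0) → f = -3
  (0, 1/12) → f = 1/6
  (0, 3/4) → f = 3/2

The optimum lies where s = 0 and 2s - 12t = -9.
Solving simultaneously gives s = 0, t = 3/4.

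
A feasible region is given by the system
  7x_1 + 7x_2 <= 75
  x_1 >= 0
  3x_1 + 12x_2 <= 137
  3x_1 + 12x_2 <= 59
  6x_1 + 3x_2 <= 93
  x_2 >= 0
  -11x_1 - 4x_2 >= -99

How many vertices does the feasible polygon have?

5

The feasible vertices (each the meet of two boundaries and inside every other half-plane) are:
  (487/63, 188/63)
  (393/49, 132/49)
  (0, 59/12)
  (0, 0)
  (9, 0)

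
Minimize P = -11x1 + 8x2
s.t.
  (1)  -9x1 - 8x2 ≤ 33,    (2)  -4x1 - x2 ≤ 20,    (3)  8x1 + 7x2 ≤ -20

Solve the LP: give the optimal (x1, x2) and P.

x1 = 71, x2 = -84, minimum P = -1453

Corner points and P = -11x1 + 8x2:
  (-127/23, 48/23) → P = 1781/23
  (71, -84) → P = -1453
  (-6, 4) → P = 98

At the optimal vertex, -9x1 - 8x2 = 33 and 8x1 + 7x2 = -20.
Solving simultaneously gives x1 = 71, x2 = -84.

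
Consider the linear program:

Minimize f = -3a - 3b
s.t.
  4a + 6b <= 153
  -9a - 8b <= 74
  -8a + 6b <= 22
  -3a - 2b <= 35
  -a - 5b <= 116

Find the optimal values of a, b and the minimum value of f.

a = 1461/14, b = -617/14, minimum f = -1266/7

Vertices and f = -3a - 3b:
  (131/12, 164/9) → f = -1049/12
  (1461/14, -617/14) → f = -1266/7
  (-310/59, -197/59) → f = 1521/59
  (558/37, -970/37) → f = 1236/37

At the optimal vertex, 4a + 6b = 153 and -a - 5b = 116.
Solving simultaneously gives a = 1461/14, b = -617/14.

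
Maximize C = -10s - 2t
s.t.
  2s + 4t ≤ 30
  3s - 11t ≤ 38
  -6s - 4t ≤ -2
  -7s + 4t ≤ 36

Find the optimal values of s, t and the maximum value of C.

Vertices and C = -10s - 2t:
  (241/17, 7/17) → C = -2424/17
  (-2/3, 47/6) → C = -9
  (29/13, -37/13) → C = -216/13
  (-34/13, 115/26) → C = 225/13

s = -34/13, t = 115/26, maximum C = 225/13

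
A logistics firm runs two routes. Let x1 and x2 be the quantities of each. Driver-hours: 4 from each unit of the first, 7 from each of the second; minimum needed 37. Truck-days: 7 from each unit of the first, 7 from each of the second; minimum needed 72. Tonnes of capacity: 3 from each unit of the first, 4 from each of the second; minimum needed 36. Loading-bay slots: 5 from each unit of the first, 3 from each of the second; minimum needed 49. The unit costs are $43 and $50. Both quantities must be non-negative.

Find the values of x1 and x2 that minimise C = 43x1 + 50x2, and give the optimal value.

x1 = 8, x2 = 3, minimum C = 494

Corner points and C = 43x1 + 50x2:
  (0, 49/3) → C = 2450/3
  (12, 0) → C = 516
  (8, 3) → C = 494
The feasible region is unbounded (it extends along (0, 1), (1, 0)), but C strictly increases along every unbounded feasible direction, so there is no improving ray and the minimum is attained at a vertex.

At the optimal vertex, 3x1 + 4x2 = 36 and 5x1 + 3x2 = 49.
Solving simultaneously gives x1 = 8, x2 = 3.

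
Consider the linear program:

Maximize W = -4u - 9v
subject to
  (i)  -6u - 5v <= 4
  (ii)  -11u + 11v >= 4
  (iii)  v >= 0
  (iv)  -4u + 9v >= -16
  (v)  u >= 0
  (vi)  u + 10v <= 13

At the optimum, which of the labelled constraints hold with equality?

(ii) and (v)

Corner points and W = -4u - 9v:
  (0, 4/11) → W = -36/11
  (103/121, 147/121) → W = -1735/121
  (0, 13/10) → W = -117/10

The maximum is at (0, 4/11). Substituting into each constraint, equality holds for (ii) and (v); the remaining constraints have slack.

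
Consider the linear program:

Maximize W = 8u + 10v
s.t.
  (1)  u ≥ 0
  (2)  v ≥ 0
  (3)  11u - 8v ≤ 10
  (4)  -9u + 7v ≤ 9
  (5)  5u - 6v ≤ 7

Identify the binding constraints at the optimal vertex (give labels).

(3) and (4)

Feasible corners and W = 8u + 10v:
  (0, 0) → W = 0
  (0, 9/7) → W = 90/7
  (10/11, 0) → W = 80/11
  (142/5, 189/5) → W = 3026/5

The maximum is at (142/5, 189/5). Substituting into each constraint, equality holds for (3) and (4); the remaining constraints have slack.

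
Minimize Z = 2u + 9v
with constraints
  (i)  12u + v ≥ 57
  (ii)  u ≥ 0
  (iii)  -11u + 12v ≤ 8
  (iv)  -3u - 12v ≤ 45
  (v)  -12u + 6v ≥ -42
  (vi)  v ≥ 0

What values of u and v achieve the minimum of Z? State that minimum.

u = 32/7, v = 15/7, minimum Z = 199/7

Vertices and Z = 2u + 9v:
  (676/155, 723/155) → Z = 7859/155
  (32/7, 15/7) → Z = 199/7
  (92/13, 93/13) → Z = 1021/13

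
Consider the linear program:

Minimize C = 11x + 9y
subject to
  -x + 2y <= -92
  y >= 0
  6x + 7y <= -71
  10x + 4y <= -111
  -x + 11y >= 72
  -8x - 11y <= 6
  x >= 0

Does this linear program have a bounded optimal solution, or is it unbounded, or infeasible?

infeasible

The boundaries -8x - 11y = 6 and x = 0 meet at (0, -6/11), but that point violates -x + 2y ≤ -92. Every candidate vertex is excluded by some other constraint, so the feasible region is empty.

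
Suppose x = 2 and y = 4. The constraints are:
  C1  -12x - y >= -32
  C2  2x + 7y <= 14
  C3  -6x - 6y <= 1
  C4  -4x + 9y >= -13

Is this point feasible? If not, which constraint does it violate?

Constraint C2: 2x + 7y = 32, which is not ≤ 14. All other constraints are satisfied.

not feasible — violates C2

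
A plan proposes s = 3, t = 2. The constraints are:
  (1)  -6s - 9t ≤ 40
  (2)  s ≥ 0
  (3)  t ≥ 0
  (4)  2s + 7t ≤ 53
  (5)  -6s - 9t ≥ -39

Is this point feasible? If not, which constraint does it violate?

(1): -36 ≤ 40 ✓
(2): 3 ≥ 0 ✓
(3): 2 ≥ 0 ✓
(4): 20 ≤ 53 ✓
(5): -36 ≥ -39 ✓

feasible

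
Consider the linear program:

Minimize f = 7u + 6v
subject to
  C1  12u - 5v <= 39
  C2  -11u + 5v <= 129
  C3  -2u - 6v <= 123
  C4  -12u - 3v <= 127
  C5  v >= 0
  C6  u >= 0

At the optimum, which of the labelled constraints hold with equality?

Extreme points and f = 7u + 6v:
  (168, 1977/5) → f = 17742/5
  (13/4, 0) → f = 91/4
  (0, 129/5) → f = 774/5
  (0, 0) → f = 0

The minimum is at (0, 0). Substituting into each constraint, equality holds for C5 and C6; the remaining constraints have slack.

C5 and C6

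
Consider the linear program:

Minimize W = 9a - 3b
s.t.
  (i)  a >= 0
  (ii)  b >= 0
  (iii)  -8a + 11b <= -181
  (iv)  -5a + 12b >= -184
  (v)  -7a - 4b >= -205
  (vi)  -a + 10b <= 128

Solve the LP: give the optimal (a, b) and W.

a = 181/8, b = 0, minimum W = 1629/8

The optimum lies where b = 0 and -8a + 11b = -181.
Solving simultaneously gives a = 181/8, b = 0.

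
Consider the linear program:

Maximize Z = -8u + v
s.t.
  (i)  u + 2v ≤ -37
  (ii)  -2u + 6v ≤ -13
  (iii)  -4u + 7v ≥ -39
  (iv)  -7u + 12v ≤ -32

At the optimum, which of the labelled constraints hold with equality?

(iii) and (iv)

Feasible corners and Z = -8u + v:
  (-181/15, -187/15) → Z = 1261/15
  (-190/13, -291/26) → Z = 2749/26
  (-244, -145) → Z = 1807

The maximum is at (-244, -145). Substituting into each constraint, equality holds for (iii) and (iv); the remaining constraints have slack.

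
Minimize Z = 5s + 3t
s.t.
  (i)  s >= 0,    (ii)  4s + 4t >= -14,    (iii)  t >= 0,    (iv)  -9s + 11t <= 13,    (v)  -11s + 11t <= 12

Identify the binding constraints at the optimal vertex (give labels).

(i) and (iii)

Corner points and Z = 5s + 3t:
  (0, 0) → Z = 0
  (0, 12/11) → Z = 36/11
  (1/2, 35/22) → Z = 80/11
The feasible region is unbounded (it extends along (11, 9), (1, 0)), but Z strictly increases along every unbounded feasible direction, so there is no improving ray and the minimum is attained at a vertex.

The minimum is at (0, 0). Substituting into each constraint, equality holds for (i) and (iii); the remaining constraints have slack.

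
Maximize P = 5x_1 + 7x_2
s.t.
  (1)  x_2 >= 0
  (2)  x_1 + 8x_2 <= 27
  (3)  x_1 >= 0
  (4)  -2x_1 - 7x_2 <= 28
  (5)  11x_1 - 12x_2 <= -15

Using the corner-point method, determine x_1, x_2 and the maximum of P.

Vertices and P = 5x_1 + 7x_2:
  (0, 27/8) → P = 189/8
  (51/25, 78/25) → P = 801/25
  (0, 5/4) → P = 35/4

x_1 = 51/25, x_2 = 78/25, maximum P = 801/25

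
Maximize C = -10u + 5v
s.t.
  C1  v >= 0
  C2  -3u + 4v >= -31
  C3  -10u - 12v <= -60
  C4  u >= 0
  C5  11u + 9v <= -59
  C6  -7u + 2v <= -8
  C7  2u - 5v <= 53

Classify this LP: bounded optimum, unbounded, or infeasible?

The boundaries v = 0 and -3u + 4v = -31 meet at (31/3, 0), but that point violates 11u + 9v ≤ -59. Every candidate vertex is excluded by some other constraint, so the feasible region is empty.

infeasible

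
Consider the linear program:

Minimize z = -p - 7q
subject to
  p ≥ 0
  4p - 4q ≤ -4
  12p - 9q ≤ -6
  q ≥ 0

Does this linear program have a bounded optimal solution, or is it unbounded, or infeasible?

From the feasible point (0, 1), moving in the direction (0, 1) keeps every constraint satisfied while z decreases without bound.

unbounded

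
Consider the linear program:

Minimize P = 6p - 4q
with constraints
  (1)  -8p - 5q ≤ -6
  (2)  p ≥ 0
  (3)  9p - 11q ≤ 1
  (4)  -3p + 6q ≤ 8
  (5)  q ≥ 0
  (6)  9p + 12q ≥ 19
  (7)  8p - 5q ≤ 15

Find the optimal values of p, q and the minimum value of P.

p = 1/5, q = 43/30, minimum P = -68/15

Feasible corners and P = 6p - 4q:
  (221/207, 18/23) → P = 226/69
  (160/43, 127/43) → P = 452/43
  (1/5, 43/30) → P = -68/15
  (130/33, 109/33) → P = 344/33

At the optimal vertex, -3p + 6q = 8 and 9p + 12q = 19.
Solving simultaneously gives p = 1/5, q = 43/30.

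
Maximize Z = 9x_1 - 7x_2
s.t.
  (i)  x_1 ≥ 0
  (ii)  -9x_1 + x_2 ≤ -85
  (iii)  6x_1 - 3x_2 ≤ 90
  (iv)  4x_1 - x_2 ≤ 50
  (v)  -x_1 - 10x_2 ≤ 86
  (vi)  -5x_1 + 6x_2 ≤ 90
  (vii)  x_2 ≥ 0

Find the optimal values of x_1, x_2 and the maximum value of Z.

x_1 = 25/2, x_2 = 0, maximum Z = 225/2

The optimum lies where 4x_1 - x_2 = 50 and x_2 = 0.
Solving simultaneously gives x_1 = 25/2, x_2 = 0.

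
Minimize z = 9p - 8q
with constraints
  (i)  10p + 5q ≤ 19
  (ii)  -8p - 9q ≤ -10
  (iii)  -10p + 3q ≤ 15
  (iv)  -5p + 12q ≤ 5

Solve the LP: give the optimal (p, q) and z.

p = 25/47, q = 30/47, minimum z = -15/47

Feasible corners and z = 9p - 8q:
  (121/50, -26/25) → z = 301/10
  (7/5, 1) → z = 23/5
  (25/47, 30/47) → z = -15/47

At the optimal vertex, -8p - 9q = -10 and -5p + 12q = 5.
Solving simultaneously gives p = 25/47, q = 30/47.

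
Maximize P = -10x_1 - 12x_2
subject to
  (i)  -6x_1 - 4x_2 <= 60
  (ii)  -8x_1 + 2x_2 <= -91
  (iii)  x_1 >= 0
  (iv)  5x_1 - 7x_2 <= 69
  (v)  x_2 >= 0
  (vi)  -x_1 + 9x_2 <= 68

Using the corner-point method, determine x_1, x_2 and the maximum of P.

Extreme points and P = -10x_1 - 12x_2:
  (91/8, 0) → P = -455/4
  (191/14, 127/14) → P = -1717/7
  (69/5, 0) → P = -138
  (1097/38, 409/38) → P = -7939/19

x_1 = 91/8, x_2 = 0, maximum P = -455/4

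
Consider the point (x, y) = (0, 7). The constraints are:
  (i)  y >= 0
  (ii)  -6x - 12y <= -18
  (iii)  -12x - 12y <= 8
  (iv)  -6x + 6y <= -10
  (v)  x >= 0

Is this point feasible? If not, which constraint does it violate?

Constraint (iv): -6x + 6y = 42, which is not ≤ -10. All other constraints are satisfied.

not feasible — violates (iv)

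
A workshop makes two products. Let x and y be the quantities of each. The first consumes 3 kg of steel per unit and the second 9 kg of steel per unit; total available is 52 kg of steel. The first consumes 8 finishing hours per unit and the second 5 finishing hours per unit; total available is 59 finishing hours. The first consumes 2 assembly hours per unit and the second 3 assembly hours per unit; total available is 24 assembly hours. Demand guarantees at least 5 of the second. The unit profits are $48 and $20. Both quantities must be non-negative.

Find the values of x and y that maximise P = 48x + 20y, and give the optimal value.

x = 7/3, y = 5, maximum P = 212

Extreme points and P = 48x + 20y:
  (0, 52/9) → P = 1040/9
  (0, 5) → P = 100
  (7/3, 5) → P = 212

At the optimal vertex, 3x + 9y = 52 and y = 5.
Solving simultaneously gives x = 7/3, y = 5.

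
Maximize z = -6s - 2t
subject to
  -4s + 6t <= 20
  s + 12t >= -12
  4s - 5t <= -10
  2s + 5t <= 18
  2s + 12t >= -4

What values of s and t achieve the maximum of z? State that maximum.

Extreme points and z = -6s - 2t:
  (1/4, 7/2) → z = -17/2
  (-22/5, 2/5) → z = 128/5
  (4/3, 46/15) → z = -212/15
  (-70/29, 2/29) → z = 416/29

s = -22/5, t = 2/5, maximum z = 128/5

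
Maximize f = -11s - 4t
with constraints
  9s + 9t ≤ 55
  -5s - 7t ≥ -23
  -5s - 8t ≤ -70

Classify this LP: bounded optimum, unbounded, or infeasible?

From the feasible point (-306/5, 47), moving in the direction (-7, 5) keeps every constraint satisfied while f increases without bound.

unbounded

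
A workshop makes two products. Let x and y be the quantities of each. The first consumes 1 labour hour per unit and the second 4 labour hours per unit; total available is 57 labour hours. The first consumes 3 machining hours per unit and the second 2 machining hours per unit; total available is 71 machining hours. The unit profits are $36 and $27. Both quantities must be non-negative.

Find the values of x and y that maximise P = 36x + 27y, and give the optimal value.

Extreme points and P = 36x + 27y:
  (0, 0) → P = 0
  (0, 57/4) → P = 1539/4
  (71/3, 0) → P = 852
  (17, 10) → P = 882

x = 17, y = 10, maximum P = 882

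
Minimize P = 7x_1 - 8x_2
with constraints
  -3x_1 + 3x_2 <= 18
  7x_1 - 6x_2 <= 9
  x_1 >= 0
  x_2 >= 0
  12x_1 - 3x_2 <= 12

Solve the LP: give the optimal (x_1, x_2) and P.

Vertices and P = 7x_1 - 8x_2:
  (0, 6) → P = -48
  (10/3, 28/3) → P = -154/3
  (0, 0) → P = 0
  (1, 0) → P = 7

x_1 = 10/3, x_2 = 28/3, minimum P = -154/3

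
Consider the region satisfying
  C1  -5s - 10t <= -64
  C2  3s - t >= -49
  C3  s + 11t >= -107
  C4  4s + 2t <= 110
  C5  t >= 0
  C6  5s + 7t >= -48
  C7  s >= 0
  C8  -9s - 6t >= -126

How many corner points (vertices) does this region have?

Of the 28 pairwise boundary intersections, those satisfying every inequality are:
  (64/5, 0)
  (0, 32/5)
  (14, 0)
  (0, 21)

4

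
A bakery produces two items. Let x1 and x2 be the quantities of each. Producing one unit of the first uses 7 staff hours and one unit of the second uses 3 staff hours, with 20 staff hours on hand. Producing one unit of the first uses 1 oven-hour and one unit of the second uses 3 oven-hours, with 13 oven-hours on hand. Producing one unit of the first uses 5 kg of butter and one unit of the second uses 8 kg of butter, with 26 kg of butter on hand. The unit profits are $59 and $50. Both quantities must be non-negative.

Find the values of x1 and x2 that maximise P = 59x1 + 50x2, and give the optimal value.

Corner points and P = 59x1 + 50x2:
  (0, 0) → P = 0
  (0, 13/4) → P = 325/2
  (20/7, 0) → P = 1180/7
  (2, 2) → P = 218

The optimum lies where 7x1 + 3x2 = 20 and 5x1 + 8x2 = 26.
Solving simultaneously gives x1 = 2, x2 = 2.

x1 = 2, x2 = 2, maximum P = 218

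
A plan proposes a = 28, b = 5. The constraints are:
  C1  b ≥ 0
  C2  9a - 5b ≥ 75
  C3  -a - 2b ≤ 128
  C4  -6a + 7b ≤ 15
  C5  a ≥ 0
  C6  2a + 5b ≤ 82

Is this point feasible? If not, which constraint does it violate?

C1: 5 ≥ 0 ✓
C2: 227 ≥ 75 ✓
C3: -38 ≤ 128 ✓
C4: -133 ≤ 15 ✓
C5: 28 ≥ 0 ✓
C6: 81 ≤ 82 ✓

feasible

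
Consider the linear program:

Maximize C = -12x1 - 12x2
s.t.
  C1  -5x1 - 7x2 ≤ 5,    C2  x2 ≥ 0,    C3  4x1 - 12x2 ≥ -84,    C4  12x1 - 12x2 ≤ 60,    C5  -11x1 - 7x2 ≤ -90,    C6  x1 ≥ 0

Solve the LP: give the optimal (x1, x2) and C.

x1 = 125/18, x2 = 35/18, maximum C = -320/3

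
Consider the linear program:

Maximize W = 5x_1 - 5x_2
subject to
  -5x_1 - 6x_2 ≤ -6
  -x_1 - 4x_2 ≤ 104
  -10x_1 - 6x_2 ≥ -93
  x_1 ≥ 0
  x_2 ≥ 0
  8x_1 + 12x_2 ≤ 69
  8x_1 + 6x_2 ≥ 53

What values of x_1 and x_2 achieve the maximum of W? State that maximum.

x_1 = 69/8, x_2 = 0, maximum W = 345/8

Feasible corners and W = 5x_1 - 5x_2:
  (69/8, 0) → W = 345/8
  (53/8, 0) → W = 265/8
  (37/8, 8/3) → W = 235/24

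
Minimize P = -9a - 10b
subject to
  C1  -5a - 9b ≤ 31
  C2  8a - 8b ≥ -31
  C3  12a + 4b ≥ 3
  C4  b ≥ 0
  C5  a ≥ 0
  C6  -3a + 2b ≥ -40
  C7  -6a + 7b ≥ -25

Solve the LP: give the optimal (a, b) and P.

Feasible corners and P = -9a - 10b:
  (0, 31/8) → P = -155/4
  (191/4, 413/8) → P = -946
  (1/4, 0) → P = -9/4
  (0, 3/4) → P = -15/2
  (25/6, 0) → P = -75/2
  (230/9, 55/3) → P = -1240/3

a = 191/4, b = 413/8, minimum P = -946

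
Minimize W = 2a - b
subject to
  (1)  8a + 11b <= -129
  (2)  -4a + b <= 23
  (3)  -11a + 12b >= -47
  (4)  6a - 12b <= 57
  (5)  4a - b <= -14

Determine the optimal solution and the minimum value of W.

a = -191/26, b = -83/13, minimum W = -108/13

At the optimal vertex, 8a + 11b = -129 and -4a + b = 23.
Solving simultaneously gives a = -191/26, b = -83/13.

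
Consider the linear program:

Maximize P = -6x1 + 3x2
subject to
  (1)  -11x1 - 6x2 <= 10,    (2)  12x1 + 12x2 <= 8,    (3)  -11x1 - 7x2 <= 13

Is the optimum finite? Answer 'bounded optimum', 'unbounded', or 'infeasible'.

Extreme points and P = -6x1 + 3x2:
  (-14/5, 52/15) → P = 136/5
  (8/11, -3) → P = -147/11
The feasible region has finitely many vertices and no improving ray; the maximum is 136/5 at (-14/5, 52/15).

bounded optimum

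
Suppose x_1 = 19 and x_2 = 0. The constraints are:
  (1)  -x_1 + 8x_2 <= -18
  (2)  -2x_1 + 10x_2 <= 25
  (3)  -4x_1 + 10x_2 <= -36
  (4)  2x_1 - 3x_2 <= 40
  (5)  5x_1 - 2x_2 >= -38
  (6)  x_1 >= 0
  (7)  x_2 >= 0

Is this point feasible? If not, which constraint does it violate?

(1): -19 ≤ -18 ✓
(2): -38 ≤ 25 ✓
(3): -76 ≤ -36 ✓
(4): 38 ≤ 40 ✓
(5): 95 ≥ -38 ✓
(6): 19 ≥ 0 ✓
(7): 0 ≥ 0 ✓

feasible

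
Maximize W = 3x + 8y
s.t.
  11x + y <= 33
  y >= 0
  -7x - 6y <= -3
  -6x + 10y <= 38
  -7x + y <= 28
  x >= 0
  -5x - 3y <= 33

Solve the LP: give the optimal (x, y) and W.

Vertices and W = 3x + 8y:
  (3, 0) → W = 9
  (73/29, 154/29) → W = 1451/29
  (3/7, 0) → W = 9/7
  (0, 1/2) → W = 4
  (0, 19/5) → W = 152/5

The optimum lies where 11x + y = 33 and -6x + 10y = 38.
Solving simultaneously gives x = 73/29, y = 154/29.

x = 73/29, y = 154/29, maximum W = 1451/29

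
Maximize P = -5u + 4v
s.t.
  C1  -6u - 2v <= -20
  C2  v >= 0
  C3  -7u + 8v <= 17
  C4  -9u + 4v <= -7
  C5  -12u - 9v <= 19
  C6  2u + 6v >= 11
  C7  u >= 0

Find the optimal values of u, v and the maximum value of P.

u = 31/11, v = 101/22, maximum P = 47/11

Corner points and P = -5u + 4v:
  (47/21, 23/7) → P = 41/21
  (49/16, 13/16) → P = -193/16
  (11/2, 0) → P = -55/2
  (31/11, 101/22) → P = 47/11
The feasible region is unbounded (it extends along (8, 7), (1, 0)), but P strictly decreases along every unbounded feasible direction, so there is no improving ray and the maximum is attained at a vertex.

At the optimal vertex, -7u + 8v = 17 and -9u + 4v = -7.
Solving simultaneously gives u = 31/11, v = 101/22.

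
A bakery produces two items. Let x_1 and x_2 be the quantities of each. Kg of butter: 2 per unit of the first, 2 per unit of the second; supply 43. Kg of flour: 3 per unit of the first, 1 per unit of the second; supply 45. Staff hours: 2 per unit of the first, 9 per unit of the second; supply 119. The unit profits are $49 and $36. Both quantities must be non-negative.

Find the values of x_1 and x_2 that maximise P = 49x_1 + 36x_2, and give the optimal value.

x_1 = 47/4, x_2 = 39/4, maximum P = 3707/4

Extreme points and P = 49x_1 + 36x_2:
  (0, 0) → P = 0
  (0, 119/9) → P = 476
  (15, 0) → P = 735
  (47/4, 39/4) → P = 3707/4
  (149/14, 76/7) → P = 12773/14

The optimum lies where 2x_1 + 2x_2 = 43 and 3x_1 + x_2 = 45.
Solving simultaneously gives x_1 = 47/4, x_2 = 39/4.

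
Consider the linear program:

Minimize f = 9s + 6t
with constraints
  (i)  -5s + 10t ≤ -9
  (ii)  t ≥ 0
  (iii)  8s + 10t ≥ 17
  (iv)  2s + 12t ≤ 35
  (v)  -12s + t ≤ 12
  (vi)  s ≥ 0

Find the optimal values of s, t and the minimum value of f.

Extreme points and f = 9s + 6t:
  (2, 1/10) → f = 93/5
  (229/40, 157/80) → f = 633/10
  (17/8, 0) → f = 153/8
  (35/2, 0) → f = 315/2

s = 2, t = 1/10, minimum f = 93/5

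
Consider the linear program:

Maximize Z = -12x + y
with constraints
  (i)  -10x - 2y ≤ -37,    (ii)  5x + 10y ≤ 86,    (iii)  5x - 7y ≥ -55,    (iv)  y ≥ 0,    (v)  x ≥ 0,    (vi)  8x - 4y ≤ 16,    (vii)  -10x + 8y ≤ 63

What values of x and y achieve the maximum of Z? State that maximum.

Feasible corners and Z = -12x + y:
  (11/5, 15/2) → Z = -189/10
  (45/14, 17/7) → Z = -253/7
  (126/25, 152/25) → Z = -272/5

The binding constraints are -10x - 2y = -37 and 5x + 10y = 86.
Solving simultaneously gives x = 11/5, y = 15/2.

x = 11/5, y = 15/2, maximum Z = -189/10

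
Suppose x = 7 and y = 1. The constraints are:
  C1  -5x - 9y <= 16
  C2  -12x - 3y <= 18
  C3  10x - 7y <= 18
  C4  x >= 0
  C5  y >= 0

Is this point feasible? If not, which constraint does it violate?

Constraint C3: 10x - 7y = 63, which is not ≤ 18. All other constraints are satisfied.

not feasible — violates C3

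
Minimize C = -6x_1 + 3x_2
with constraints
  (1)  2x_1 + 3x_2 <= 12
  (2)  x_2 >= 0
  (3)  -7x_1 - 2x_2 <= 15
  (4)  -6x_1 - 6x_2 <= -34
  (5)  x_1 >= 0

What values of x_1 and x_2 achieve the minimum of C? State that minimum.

x_1 = 6, x_2 = 0, minimum C = -36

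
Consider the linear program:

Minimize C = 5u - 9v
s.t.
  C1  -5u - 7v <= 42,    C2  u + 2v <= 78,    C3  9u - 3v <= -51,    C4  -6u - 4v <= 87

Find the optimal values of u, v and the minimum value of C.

Extreme points and C = 5u - 9v:
  (-161/26, -41/26) → C = -218/13
  (-441/22, 183/22) → C = -1926/11
  (44/7, 251/7) → C = -2039/7
  (-243/4, 555/8) → C = -7425/8

u = -243/4, v = 555/8, minimum C = -7425/8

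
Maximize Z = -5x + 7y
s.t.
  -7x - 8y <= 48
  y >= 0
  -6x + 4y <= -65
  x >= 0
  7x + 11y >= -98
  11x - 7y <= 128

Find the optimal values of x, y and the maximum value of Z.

Corner points and Z = -5x + 7y:
  (65/6, 0) → Z = -325/6
  (128/11, 0) → Z = -640/11
  (57/2, 53/2) → Z = 43

x = 57/2, y = 53/2, maximum Z = 43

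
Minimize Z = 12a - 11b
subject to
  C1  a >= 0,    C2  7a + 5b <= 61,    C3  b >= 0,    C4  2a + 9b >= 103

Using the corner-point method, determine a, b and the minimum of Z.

Corner points and Z = 12a - 11b:
  (0, 61/5) → Z = -671/5
  (0, 103/9) → Z = -1133/9
  (34/53, 599/53) → Z = -6181/53

a = 0, b = 61/5, minimum Z = -671/5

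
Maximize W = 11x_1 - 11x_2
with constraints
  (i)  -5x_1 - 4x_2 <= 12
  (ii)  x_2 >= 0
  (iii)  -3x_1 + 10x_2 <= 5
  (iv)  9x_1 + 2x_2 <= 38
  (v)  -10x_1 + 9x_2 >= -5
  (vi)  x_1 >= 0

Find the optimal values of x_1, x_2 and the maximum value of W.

x_1 = 1/2, x_2 = 0, maximum W = 11/2

Corner points and W = 11x_1 - 11x_2:
  (1/2, 0) → W = 11/2
  (0, 0) → W = 0
  (95/73, 65/73) → W = 330/73
  (0, 1/2) → W = -11/2

The binding constraints are x_2 = 0 and -10x_1 + 9x_2 = -5.
Solving simultaneously gives x_1 = 1/2, x_2 = 0.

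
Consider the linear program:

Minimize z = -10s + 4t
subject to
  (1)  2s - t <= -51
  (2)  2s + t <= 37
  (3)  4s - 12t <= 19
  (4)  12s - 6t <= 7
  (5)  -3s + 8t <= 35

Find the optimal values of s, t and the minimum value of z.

s = -373/13, t = -83/13, minimum z = 3398/13

Extreme points and z = -10s + 4t:
  (-631/20, -121/10) → z = 2671/10
  (-373/13, -83/13) → z = 3398/13
  (-143, -197/4) → z = 1233

At the optimal vertex, 2s - t = -51 and -3s + 8t = 35.
Solving simultaneously gives s = -373/13, t = -83/13.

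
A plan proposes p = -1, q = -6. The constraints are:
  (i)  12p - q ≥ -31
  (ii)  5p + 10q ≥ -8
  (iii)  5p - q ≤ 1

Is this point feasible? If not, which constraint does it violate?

Constraint (ii): 5p + 10q = -65, which is not ≥ -8. All other constraints are satisfied.

not feasible — violates (ii)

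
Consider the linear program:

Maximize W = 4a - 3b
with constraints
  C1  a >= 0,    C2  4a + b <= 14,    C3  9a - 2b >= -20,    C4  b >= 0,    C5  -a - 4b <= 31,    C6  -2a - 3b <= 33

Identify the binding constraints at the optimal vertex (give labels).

Vertices and W = 4a - 3b:
  (0, 10) → W = -30
  (0, 0) → W = 0
  (8/17, 206/17) → W = -586/17
  (7/2, 0) → W = 14

The maximum is at (7/2, 0). Substituting into each constraint, equality holds for C2 and C4; the remaining constraints have slack.

C2 and C4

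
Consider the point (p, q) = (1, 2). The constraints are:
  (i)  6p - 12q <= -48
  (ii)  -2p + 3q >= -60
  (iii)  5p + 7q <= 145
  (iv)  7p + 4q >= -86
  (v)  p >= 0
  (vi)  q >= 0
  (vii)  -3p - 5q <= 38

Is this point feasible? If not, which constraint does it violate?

not feasible — violates (i)

Constraint (i): 6p - 12q = -18, which is not ≤ -48. All other constraints are satisfied.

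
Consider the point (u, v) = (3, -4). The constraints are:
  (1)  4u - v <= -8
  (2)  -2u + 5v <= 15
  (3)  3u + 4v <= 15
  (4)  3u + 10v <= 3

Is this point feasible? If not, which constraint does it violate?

Constraint (1): 4u - v = 16, which is not ≤ -8. All other constraints are satisfied.

not feasible — violates (1)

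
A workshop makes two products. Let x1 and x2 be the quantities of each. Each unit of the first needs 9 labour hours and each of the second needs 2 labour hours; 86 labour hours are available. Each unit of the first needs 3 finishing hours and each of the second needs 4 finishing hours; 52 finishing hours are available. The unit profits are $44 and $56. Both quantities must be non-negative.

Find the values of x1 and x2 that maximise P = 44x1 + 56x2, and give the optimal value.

Corner points and P = 44x1 + 56x2:
  (0, 0) → P = 0
  (0, 13) → P = 728
  (86/9, 0) → P = 3784/9
  (8, 7) → P = 744

At the optimal vertex, 9x1 + 2x2 = 86 and 3x1 + 4x2 = 52.
Solving simultaneously gives x1 = 8, x2 = 7.

x1 = 8, x2 = 7, maximum P = 744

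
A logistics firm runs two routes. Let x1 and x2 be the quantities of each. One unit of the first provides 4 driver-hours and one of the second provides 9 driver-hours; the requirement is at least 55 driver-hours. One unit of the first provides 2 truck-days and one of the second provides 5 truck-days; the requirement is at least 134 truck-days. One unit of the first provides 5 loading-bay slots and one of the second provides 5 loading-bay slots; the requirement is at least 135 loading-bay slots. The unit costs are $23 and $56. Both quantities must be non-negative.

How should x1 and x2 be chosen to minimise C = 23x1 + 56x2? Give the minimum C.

Feasible corners and C = 23x1 + 56x2:
  (0, 27) → C = 1512
  (67, 0) → C = 1541
  (1/3, 80/3) → C = 1501
The feasible region is unbounded (it extends along (0, 1), (1, 0)), but C strictly increases along every unbounded feasible direction, so there is no improving ray and the minimum is attained at a vertex.

x1 = 1/3, x2 = 80/3, minimum C = 1501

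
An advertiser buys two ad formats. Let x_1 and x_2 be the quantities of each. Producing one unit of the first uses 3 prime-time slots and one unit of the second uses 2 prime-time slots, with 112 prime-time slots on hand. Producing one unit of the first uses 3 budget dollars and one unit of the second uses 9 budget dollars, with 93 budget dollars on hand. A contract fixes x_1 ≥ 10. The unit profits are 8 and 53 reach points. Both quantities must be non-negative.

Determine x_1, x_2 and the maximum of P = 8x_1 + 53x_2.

Corner points and P = 8x_1 + 53x_2:
  (31, 0) → P = 248
  (10, 0) → P = 80
  (10, 7) → P = 451

x_1 = 10, x_2 = 7, maximum P = 451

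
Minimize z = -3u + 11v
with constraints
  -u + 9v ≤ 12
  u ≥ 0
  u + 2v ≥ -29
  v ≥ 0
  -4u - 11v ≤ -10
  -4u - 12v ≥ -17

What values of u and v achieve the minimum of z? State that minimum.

u = 17/4, v = 0, minimum z = -51/4

Corner points and z = -3u + 11v:
  (0, 4/3) → z = 44/3
  (3/16, 65/48) → z = 43/3
  (0, 10/11) → z = 10
  (5/2, 0) → z = -15/2
  (17/4, 0) → z = -51/4

The binding constraints are v = 0 and -4u - 12v = -17.
Solving simultaneously gives u = 17/4, v = 0.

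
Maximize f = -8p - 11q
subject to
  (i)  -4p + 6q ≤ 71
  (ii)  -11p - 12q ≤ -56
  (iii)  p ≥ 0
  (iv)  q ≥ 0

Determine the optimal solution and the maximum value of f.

Vertices and f = -8p - 11q:
  (0, 71/6) → f = -781/6
  (0, 14/3) → f = -154/3
  (56/11, 0) → f = -448/11
The feasible region is unbounded (it extends along (3, 2), (1, 0)), but f strictly decreases along every unbounded feasible direction, so there is no improving ray and the maximum is attained at a vertex.

The binding constraints are -11p - 12q = -56 and q = 0.
Solving simultaneously gives p = 56/11, q = 0.

p = 56/11, q = 0, maximum f = -448/11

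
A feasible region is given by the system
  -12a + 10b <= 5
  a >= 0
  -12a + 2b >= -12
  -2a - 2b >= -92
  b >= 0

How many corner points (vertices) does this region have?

4

Pairwise boundary intersections that survive every other constraint:
  (0, 1/2)
  (65/48, 17/8)
  (0, 0)
  (1, 0)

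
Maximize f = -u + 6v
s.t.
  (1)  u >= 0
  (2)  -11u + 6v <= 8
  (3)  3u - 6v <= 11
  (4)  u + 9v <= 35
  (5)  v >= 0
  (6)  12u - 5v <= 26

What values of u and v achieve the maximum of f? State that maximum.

Vertices and f = -u + 6v:
  (0, 4/3) → f = 8
  (0, 0) → f = 0
  (46/35, 131/35) → f = 148/7
  (409/113, 394/113) → f = 1955/113
  (13/6, 0) → f = -13/6

The binding constraints are -11u + 6v = 8 and u + 9v = 35.
Solving simultaneously gives u = 46/35, v = 131/35.

u = 46/35, v = 131/35, maximum f = 148/7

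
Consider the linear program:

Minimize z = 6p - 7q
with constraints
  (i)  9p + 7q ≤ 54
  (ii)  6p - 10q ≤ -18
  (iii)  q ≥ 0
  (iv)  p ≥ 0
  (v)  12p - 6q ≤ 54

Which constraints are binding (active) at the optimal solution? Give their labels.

Extreme points and z = 6p - 7q:
  (69/22, 81/22) → z = -153/22
  (0, 54/7) → z = -54
  (0, 9/5) → z = -63/5

The minimum is at (0, 54/7). Substituting into each constraint, equality holds for (i) and (iv); the remaining constraints have slack.

(i) and (iv)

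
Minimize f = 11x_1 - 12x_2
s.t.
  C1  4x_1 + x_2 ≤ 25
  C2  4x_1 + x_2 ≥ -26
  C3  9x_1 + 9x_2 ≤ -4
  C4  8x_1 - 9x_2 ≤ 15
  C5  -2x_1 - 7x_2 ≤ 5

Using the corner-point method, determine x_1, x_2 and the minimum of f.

Corner points and f = 11x_1 - 12x_2:
  (-230/27, 218/27) → f = -5146/27
  (-177/26, 16/13) → f = -2331/26
  (17/45, -37/45) → f = 631/45

The binding constraints are 4x_1 + x_2 = -26 and 9x_1 + 9x_2 = -4.
Solving simultaneously gives x_1 = -230/27, x_2 = 218/27.

x_1 = -230/27, x_2 = 218/27, minimum f = -5146/27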